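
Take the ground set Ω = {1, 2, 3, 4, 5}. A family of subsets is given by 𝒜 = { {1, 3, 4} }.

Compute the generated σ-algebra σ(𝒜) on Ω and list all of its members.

Seed the family with 𝒜 together with ∅ and Ω: { ∅, {1, 3, 4}, Ω }.
Step 1. New:
  {2, 5}  = Ω∖{1, 3, 4}
  |family| = 4
After Step 2 the family is unchanged; done.

Hence σ(𝒜) has 4 members: { ∅, {2, 5}, {1, 3, 4}, Ω }.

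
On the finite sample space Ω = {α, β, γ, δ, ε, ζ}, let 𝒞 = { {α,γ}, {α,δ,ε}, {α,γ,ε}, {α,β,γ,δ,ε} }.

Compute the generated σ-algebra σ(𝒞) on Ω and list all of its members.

σ(𝒞) (64 sets): { {}, {α}, {β}, {γ}, {δ}, {ε}, {ζ}, {α,β}, {α,γ}, {α,δ}, {α,ε}, {α,ζ}, {β,γ}, {β,δ}, {β,ε}, {β,ζ}, {γ,δ}, {γ,ε}, {γ,ζ}, {δ,ε}, {δ,ζ}, {ε,ζ}, {α,β,γ}, {α,β,δ}, {α,β,ε}, {α,β,ζ}, {α,γ,δ}, {α,γ,ε}, {α,γ,ζ}, {α,δ,ε}, {α,δ,ζ}, {α,ε,ζ}, {β,γ,δ}, {β,γ,ε}, {β,γ,ζ}, {β,δ,ε}, {β,δ,ζ}, {β,ε,ζ}, {γ,δ,ε}, {γ,δ,ζ}, {γ,ε,ζ}, {δ,ε,ζ}, {α,β,γ,δ}, {α,β,γ,ε}, {α,β,γ,ζ}, {α,β,δ,ε}, {α,β,δ,ζ}, {α,β,ε,ζ}, {α,γ,δ,ε}, {α,γ,δ,ζ}, {α,γ,ε,ζ}, {α,δ,ε,ζ}, {β,γ,δ,ε}, {β,γ,δ,ζ}, {β,γ,ε,ζ}, {β,δ,ε,ζ}, {γ,δ,ε,ζ}, {α,β,γ,δ,ε}, {α,β,γ,δ,ζ}, {α,β,γ,ε,ζ}, {α,β,δ,ε,ζ}, {α,γ,δ,ε,ζ}, {β,γ,δ,ε,ζ}, Ω }

Check:
Seed the family with 𝒞 together with ∅ and Ω: { {}, {α,γ}, {α,γ,ε}, {α,δ,ε}, {α,β,γ,δ,ε}, Ω }.
Pass 1 adds 5:
  {ζ}  = ᶜ of {α,β,γ,δ,ε}
  {β,γ,ζ}  = ᶜ of {α,δ,ε}
  {β,δ,ζ}  = ᶜ of {α,γ,ε}
  {α,γ,δ,ε}  = {α,δ,ε} ∪ {α,γ}
  {β,δ,ε,ζ}  = ᶜ of {α,γ}
  |family| = 11
Pass 2: +11 →
  {β,ζ}  = ᶜ of {α,γ,δ,ε}
  {α,γ,ζ}  = {ζ} ∪ {α,γ}
  {α,β,γ,ζ}  = {β,γ,ζ} ∪ {α,γ}
  {α,γ,ε,ζ}  = {α,γ,ε} ∪ {ζ}
  {α,δ,ε,ζ}  = {α,δ,ε} ∪ {ζ}
  {β,γ,δ,ζ}  = {β,δ,ζ} ∪ {β,γ,ζ}
  {α,β,γ,δ,ζ}  = {β,δ,ζ} ∪ {α,γ}
  {α,β,γ,ε,ζ}  = {β,γ,ζ} ∪ {α,γ,ε}
  {α,β,δ,ε,ζ}  = {α,δ,ε} ∪ {β,δ,ζ}
  {α,γ,δ,ε,ζ}  = {ζ} ∪ {α,γ,δ,ε}
  {β,γ,δ,ε,ζ}  = {β,γ,ζ} ∪ {β,δ,ε,ζ}
  |family| = 22
Pass 3. New:
  {α}  = ᶜ of {β,γ,δ,ε,ζ}
  {β}  = ᶜ of {α,γ,δ,ε,ζ}
  {γ}  = ᶜ of {α,β,δ,ε,ζ}
  {δ}  = ᶜ of {α,β,γ,ε,ζ}
  {ε}  = ᶜ of {α,β,γ,δ,ζ}
  {α,ε}  = ᶜ of {β,γ,δ,ζ}
  {β,γ}  = ᶜ of {α,δ,ε,ζ}
  {β,δ}  = ᶜ of {α,γ,ε,ζ}
  {δ,ε}  = ᶜ of {α,β,γ,ζ}
  {β,δ,ε}  = ᶜ of {α,γ,ζ}
  |family| = 32
Pass 4 adds 28:
  {α,β}  = {α} ∪ {β}
  {α,δ}  = {α} ∪ {δ}
  {α,ζ}  = {α} ∪ {ζ}
  {β,ε}  = {β} ∪ {ε}
  {γ,δ}  = {γ} ∪ {δ}
  {γ,ε}  = {ε} ∪ {γ}
  {γ,ζ}  = {ζ} ∪ {γ}
  {δ,ζ}  = {ζ} ∪ {δ}
  {ε,ζ}  = {ζ} ∪ {ε}
  {α,β,γ}  = {α} ∪ {β,γ}
  {α,β,δ}  = {α} ∪ {β,δ}
  {α,β,ε}  = {β} ∪ {α,ε}
  {α,β,ζ}  = {α} ∪ {β,ζ}
  {α,γ,δ}  = {α,γ} ∪ {δ}
  {α,ε,ζ}  = {ζ} ∪ {α,ε}
  {β,γ,δ}  = {γ} ∪ {β,δ}
  {β,γ,ε}  = {ε} ∪ {β,γ}
  {β,ε,ζ}  = {β,ζ} ∪ {ε}
  {γ,δ,ε}  = {δ,ε} ∪ {γ}
  {δ,ε,ζ}  = {ζ} ∪ {δ,ε}
  {α,β,γ,δ}  = {α,γ} ∪ {β,δ}
  {α,β,γ,ε}  = {α,γ,ε} ∪ {β}
  {α,β,δ,ε}  = {α,δ,ε} ∪ {β}
  {α,β,δ,ζ}  = {β,δ,ζ} ∪ {α}
  {α,β,ε,ζ}  = {β,ζ} ∪ {α,ε}
  {α,γ,δ,ζ}  = {α,γ,ζ} ∪ {δ}
  {β,γ,δ,ε}  = {δ,ε} ∪ {β,γ}
  {β,γ,ε,ζ}  = {β,γ,ζ} ∪ {ε}
  |family| = 60
Pass 5 (4 new):
  {α,δ,ζ}  = ᶜ of {β,γ,ε}
  {γ,δ,ζ}  = ᶜ of {α,β,ε}
  {γ,ε,ζ}  = ᶜ of {α,β,δ}
  {γ,δ,ε,ζ}  = ᶜ of {α,β}
  |family| = 64
After Pass 6 the family is unchanged; done.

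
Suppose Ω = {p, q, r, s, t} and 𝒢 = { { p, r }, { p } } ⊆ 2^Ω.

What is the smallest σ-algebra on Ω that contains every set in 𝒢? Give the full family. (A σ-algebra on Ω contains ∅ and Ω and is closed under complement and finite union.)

Begin from { ∅, { p }, { p, r }, Ω } (that is, 𝒢 plus ∅ and Ω).
Round 1: +2 →
  { q, s, t }  = complement { p, r }
  { q, r, s, t }  = complement { p }
Round 2. New:
  { p, q, s, t }  = { q, s, t } ∪ { p }
Round 3. New:
  { r }  = complement { p, q, s, t }
Round 4: closed — nothing new.

|σ(𝒢)| = 8.  σ(𝒢) = { ∅, { p }, { r }, { p, r }, { q, s, t }, { p, q, s, t }, { q, r, s, t }, Ω }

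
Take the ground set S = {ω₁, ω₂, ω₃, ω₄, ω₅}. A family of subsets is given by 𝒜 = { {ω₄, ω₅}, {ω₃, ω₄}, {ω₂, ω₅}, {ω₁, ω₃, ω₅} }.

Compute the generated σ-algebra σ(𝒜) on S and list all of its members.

σ(𝒜) (32 sets): { ∅, {ω₁}, {ω₂}, {ω₃}, {ω₄}, {ω₅}, {ω₁, ω₂}, {ω₁, ω₃}, {ω₁, ω₄}, {ω₁, ω₅}, {ω₂, ω₃}, {ω₂, ω₄}, {ω₂, ω₅}, {ω₃, ω₄}, {ω₃, ω₅}, {ω₄, ω₅}, {ω₁, ω₂, ω₃}, {ω₁, ω₂, ω₄}, {ω₁, ω₂, ω₅}, {ω₁, ω₃, ω₄}, {ω₁, ω₃, ω₅}, {ω₁, ω₄, ω₅}, {ω₂, ω₃, ω₄}, {ω₂, ω₃, ω₅}, {ω₂, ω₄, ω₅}, {ω₃, ω₄, ω₅}, {ω₁, ω₂, ω₃, ω₄}, {ω₁, ω₂, ω₃, ω₅}, {ω₁, ω₂, ω₄, ω₅}, {ω₁, ω₃, ω₄, ω₅}, {ω₂, ω₃, ω₄, ω₅}, S }

Derivation:
Take S₀ = 𝒜 ∪ {∅, S} = { ∅, {ω₂, ω₅}, {ω₃, ω₄}, {ω₄, ω₅}, {ω₁, ω₃, ω₅}, S }.
Step 1: +9 →
  {ω₂, ω₄}  = {ω₁, ω₃, ω₅}ᶜ
  {ω₁, ω₂, ω₃}  = {ω₄, ω₅}ᶜ
  {ω₁, ω₂, ω₅}  = {ω₃, ω₄}ᶜ
  {ω₁, ω₃, ω₄}  = {ω₂, ω₅}ᶜ
  {ω₂, ω₄, ω₅}  = {ω₄, ω₅} ∪ {ω₂, ω₅}
  {ω₃, ω₄, ω₅}  = {ω₄, ω₅} ∪ {ω₃, ω₄}
  {ω₁, ω₂, ω₃, ω₅}  = {ω₂, ω₅} ∪ {ω₁, ω₃, ω₅}
  {ω₁, ω₃, ω₄, ω₅}  = {ω₄, ω₅} ∪ {ω₁, ω₃, ω₅}
  {ω₂, ω₃, ω₄, ω₅}  = {ω₂, ω₅} ∪ {ω₃, ω₄}
  — 15 sets.
Step 2 adds 8:
  {ω₁}  = {ω₂, ω₃, ω₄, ω₅}ᶜ
  {ω₂}  = {ω₁, ω₃, ω₄, ω₅}ᶜ
  {ω₄}  = {ω₁, ω₂, ω₃, ω₅}ᶜ
  {ω₁, ω₂}  = {ω₃, ω₄, ω₅}ᶜ
  {ω₁, ω₃}  = {ω₂, ω₄, ω₅}ᶜ
  {ω₂, ω₃, ω₄}  = {ω₃, ω₄} ∪ {ω₂, ω₄}
  {ω₁, ω₂, ω₃, ω₄}  = {ω₃, ω₄} ∪ {ω₁, ω₂, ω₃}
  {ω₁, ω₂, ω₄, ω₅}  = {ω₄, ω₅} ∪ {ω₁, ω₂, ω₅}
  — 23 sets.
Step 3: 6 new —
  {ω₃}  = {ω₁, ω₂, ω₄, ω₅}ᶜ
  {ω₅}  = {ω₁, ω₂, ω₃, ω₄}ᶜ
  {ω₁, ω₄}  = {ω₄} ∪ {ω₁}
  {ω₁, ω₅}  = {ω₂, ω₃, ω₄}ᶜ
  {ω₁, ω₂, ω₄}  = {ω₂, ω₄} ∪ {ω₁, ω₂}
  {ω₁, ω₄, ω₅}  = {ω₄, ω₅} ∪ {ω₁}
  — 29 sets.
Step 4. New:
  {ω₂, ω₃}  = {ω₁, ω₄, ω₅}ᶜ
  {ω₃, ω₅}  = {ω₁, ω₂, ω₄}ᶜ
  {ω₂, ω₃, ω₅}  = {ω₁, ω₄}ᶜ
  — 32 sets.
Step 5: stable.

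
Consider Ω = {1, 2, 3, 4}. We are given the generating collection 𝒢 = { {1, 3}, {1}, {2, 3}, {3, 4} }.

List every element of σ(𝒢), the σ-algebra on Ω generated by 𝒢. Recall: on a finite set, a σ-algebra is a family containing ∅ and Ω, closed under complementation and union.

Seed the family with 𝒢 together with ∅ and Ω: { ∅, {1}, {1, 3}, {2, 3}, {3, 4}, Ω }.
Pass 1: +6 →
  {1, 2}  = complement {3, 4}
  {1, 4}  = complement {2, 3}
  {2, 4}  = complement {1, 3}
  {1, 2, 3}  = {2, 3} ∪ {1, 3}
  {1, 3, 4}  = {3, 4} ∪ {1, 3}
  {2, 3, 4}  = complement {1}
  [12 total]
Pass 2 adds 3:
  {2}  = complement {1, 3, 4}
  {4}  = complement {1, 2, 3}
  {1, 2, 4}  = {1, 2} ∪ {1, 4}
  [15 total]
Pass 3: +1 →
  {3}  = complement {1, 2, 4}
  [16 total]
Pass 4: stable.

Therefore σ(𝒢) = { ∅, {1}, {2}, {3}, {4}, {1, 2}, {1, 3}, {1, 4}, {2, 3}, {2, 4}, {3, 4}, {1, 2, 3}, {1, 2, 4}, {1, 3, 4}, {2, 3, 4}, Ω } (|σ(𝒢)| = 16).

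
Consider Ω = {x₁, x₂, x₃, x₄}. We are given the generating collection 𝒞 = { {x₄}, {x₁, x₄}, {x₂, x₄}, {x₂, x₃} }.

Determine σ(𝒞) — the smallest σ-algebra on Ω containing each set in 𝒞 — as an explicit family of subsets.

|σ(𝒞)| = 16.  σ(𝒞) = { ∅, {x₁}, {x₂}, {x₃}, {x₄}, {x₁, x₂}, {x₁, x₃}, {x₁, x₄}, {x₂, x₃}, {x₂, x₄}, {x₃, x₄}, {x₁, x₂, x₃}, {x₁, x₂, x₄}, {x₁, x₃, x₄}, {x₂, x₃, x₄}, Ω }

Check:
Initial family (6 sets): { ∅, {x₄}, {x₁, x₄}, {x₂, x₃}, {x₂, x₄}, Ω }.
Iteration 1 (4 new):
  {x₁, x₃}  = {x₂, x₄}ᶜ
  {x₁, x₂, x₃}  = {x₄}ᶜ
  {x₁, x₂, x₄}  = {x₁, x₄} ∪ {x₂, x₄}
  {x₂, x₃, x₄}  = {x₂, x₃} ∪ {x₄}
  — 10 sets.
Iteration 2: +3 →
  {x₁}  = {x₂, x₃, x₄}ᶜ
  {x₃}  = {x₁, x₂, x₄}ᶜ
  {x₁, x₃, x₄}  = {x₁, x₄} ∪ {x₁, x₃}
  — 13 sets.
Iteration 3. New:
  {x₂}  = {x₁, x₃, x₄}ᶜ
  {x₃, x₄}  = {x₃} ∪ {x₄}
  — 15 sets.
Iteration 4 adds 1:
  {x₁, x₂}  = {x₃, x₄}ᶜ
  — 16 sets.
Iteration 5 adds nothing — fixpoint reached.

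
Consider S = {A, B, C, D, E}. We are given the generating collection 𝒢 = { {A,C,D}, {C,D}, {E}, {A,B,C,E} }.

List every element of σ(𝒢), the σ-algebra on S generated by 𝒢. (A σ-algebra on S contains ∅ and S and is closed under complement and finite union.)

Seed the family with 𝒢 together with ∅ and S: { {}, {E}, {C,D}, {A,C,D}, {A,B,C,E}, S }.
Iteration 1 (6 new):
  {D}  = complement {A,B,C,E}
  {B,E}  = complement {A,C,D}
  {A,B,E}  = complement {C,D}
  {C,D,E}  = {C,D} ∪ {E}
  {A,B,C,D}  = complement {E}
  {A,C,D,E}  = {A,C,D} ∪ {E}
  [12 total]
Iteration 2. New:
  {B}  = complement {A,C,D,E}
  {A,B}  = complement {C,D,E}
  {D,E}  = {E} ∪ {D}
  {B,D,E}  = {B,E} ∪ {D}
  {A,B,D,E}  = {A,B,E} ∪ {D}
  {B,C,D,E}  = {B,E} ∪ {C,D,E}
  [18 total]
Iteration 3 adds 7:
  {A}  = complement {B,C,D,E}
  {C}  = complement {A,B,D,E}
  {A,C}  = complement {B,D,E}
  {B,D}  = {D} ∪ {B}
  {A,B,C}  = complement {D,E}
  {A,B,D}  = {A,B} ∪ {D}
  {B,C,D}  = {C,D} ∪ {B}
  [25 total]
Iteration 4. New:
  {A,D}  = {D} ∪ {A}
  {A,E}  = complement {B,C,D}
  {B,C}  = {B} ∪ {C}
  {C,E}  = complement {A,B,D}
  {A,C,E}  = complement {B,D}
  {A,D,E}  = {D,E} ∪ {A}
  {B,C,E}  = {B,E} ∪ {C}
  [32 total]
After Iteration 5 the family is unchanged; done.

|σ(𝒢)| = 32.  σ(𝒢) = { {}, {A}, {B}, {C}, {D}, {E}, {A,B}, {A,C}, {A,D}, {A,E}, {B,C}, {B,D}, {B,E}, {C,D}, {C,E}, {D,E}, {A,B,C}, {A,B,D}, {A,B,E}, {A,C,D}, {A,C,E}, {A,D,E}, {B,C,D}, {B,C,E}, {B,D,E}, {C,D,E}, {A,B,C,D}, {A,B,C,E}, {A,B,D,E}, {A,C,D,E}, {B,C,D,E}, S }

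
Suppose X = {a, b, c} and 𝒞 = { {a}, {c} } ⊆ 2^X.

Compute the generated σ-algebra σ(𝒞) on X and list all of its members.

Answer: σ(𝒞) = { ∅, {a}, {b}, {c}, {a, b}, {a, c}, {b, c}, X }

Working:
Start: 𝒞 ∪ {∅, X} = { ∅, {a}, {c}, X }.
Iteration 1: +3 →
  {a, b}  = ᶜ of {c}
  {a, c}  = {c} ∪ {a}
  {b, c}  = ᶜ of {a}
  |family| = 7
Iteration 2 (1 new):
  {b}  = ᶜ of {a, c}
  |family| = 8
After Iteration 3 the family is unchanged; done.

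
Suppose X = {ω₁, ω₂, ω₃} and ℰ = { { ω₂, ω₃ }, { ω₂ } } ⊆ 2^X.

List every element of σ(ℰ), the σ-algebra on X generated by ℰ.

σ(ℰ) = { ∅, { ω₁ }, { ω₂ }, { ω₃ }, { ω₁, ω₂ }, { ω₁, ω₃ }, { ω₂, ω₃ }, X }

Derivation:
Begin from { ∅, { ω₂ }, { ω₂, ω₃ }, X } (that is, ℰ plus ∅ and X).
Step 1: +2 →
  { ω₁ }  = complement { ω₂, ω₃ }
  { ω₁, ω₃ }  = complement { ω₂ }
  [6 total]
Step 2 adds 1:
  { ω₁, ω₂ }  = { ω₂ } ∪ { ω₁ }
  [7 total]
Step 3. New:
  { ω₃ }  = complement { ω₁, ω₂ }
  [8 total]
Step 4: stable.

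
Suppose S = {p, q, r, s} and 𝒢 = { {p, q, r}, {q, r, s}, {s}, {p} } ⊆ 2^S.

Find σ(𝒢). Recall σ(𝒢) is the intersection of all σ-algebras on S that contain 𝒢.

σ(𝒢) (8 sets): { {}, {p}, {s}, {p, s}, {q, r}, {p, q, r}, {q, r, s}, S }

Working:
Begin from { {}, {p}, {s}, {p, q, r}, {q, r, s}, S } (that is, 𝒢 plus ∅ and S).
Iteration 1: +1 →
  {p, s}  = {s} ∪ {p}
  (now 7)
Iteration 2: +1 →
  {q, r}  = ᶜ of {p, s}
  (now 8)
Iteration 3: closed — nothing new.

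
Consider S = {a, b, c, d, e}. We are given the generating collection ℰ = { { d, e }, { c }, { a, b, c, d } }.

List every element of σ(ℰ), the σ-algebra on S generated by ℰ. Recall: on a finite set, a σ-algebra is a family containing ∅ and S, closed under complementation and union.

σ(ℰ) = { {}, { c }, { d }, { e }, { a, b }, { c, d }, { c, e }, { d, e }, { a, b, c }, { a, b, d }, { a, b, e }, { c, d, e }, { a, b, c, d }, { a, b, c, e }, { a, b, d, e }, S }

Trace:
Take S₀ = ℰ ∪ {∅, S} = { {}, { c }, { d, e }, { a, b, c, d }, S }.
Step 1 adds 4:
  { e }  = S∖{ a, b, c, d }
  { a, b, c }  = S∖{ d, e }
  { c, d, e }  = { d, e } ∪ { c }
  { a, b, d, e }  = S∖{ c }
  (now 9)
Step 2 adds 3:
  { a, b }  = S∖{ c, d, e }
  { c, e }  = { e } ∪ { c }
  { a, b, c, e }  = { a, b, c } ∪ { e }
  (now 12)
Step 3: +3 →
  { d }  = S∖{ a, b, c, e }
  { a, b, d }  = S∖{ c, e }
  { a, b, e }  = { a, b } ∪ { e }
  (now 15)
Step 4: 1 new —
  { c, d }  = S∖{ a, b, e }
  (now 16)
Step 5: closed — nothing new.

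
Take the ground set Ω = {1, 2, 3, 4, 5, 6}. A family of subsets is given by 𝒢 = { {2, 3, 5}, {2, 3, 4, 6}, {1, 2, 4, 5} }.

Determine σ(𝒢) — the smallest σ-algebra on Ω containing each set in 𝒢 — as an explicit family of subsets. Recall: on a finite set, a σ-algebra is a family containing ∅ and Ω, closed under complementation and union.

Answer: σ(𝒢) = { ∅, {1}, {2}, {3}, {4}, {5}, {6}, {1, 2}, {1, 3}, {1, 4}, {1, 5}, {1, 6}, {2, 3}, {2, 4}, {2, 5}, {2, 6}, {3, 4}, {3, 5}, {3, 6}, {4, 5}, {4, 6}, {5, 6}, {1, 2, 3}, {1, 2, 4}, {1, 2, 5}, {1, 2, 6}, {1, 3, 4}, {1, 3, 5}, {1, 3, 6}, {1, 4, 5}, {1, 4, 6}, {1, 5, 6}, {2, 3, 4}, {2, 3, 5}, {2, 3, 6}, {2, 4, 5}, {2, 4, 6}, {2, 5, 6}, {3, 4, 5}, {3, 4, 6}, {3, 5, 6}, {4, 5, 6}, {1, 2, 3, 4}, {1, 2, 3, 5}, {1, 2, 3, 6}, {1, 2, 4, 5}, {1, 2, 4, 6}, {1, 2, 5, 6}, {1, 3, 4, 5}, {1, 3, 4, 6}, {1, 3, 5, 6}, {1, 4, 5, 6}, {2, 3, 4, 5}, {2, 3, 4, 6}, {2, 3, 5, 6}, {2, 4, 5, 6}, {3, 4, 5, 6}, {1, 2, 3, 4, 5}, {1, 2, 3, 4, 6}, {1, 2, 3, 5, 6}, {1, 2, 4, 5, 6}, {1, 3, 4, 5, 6}, {2, 3, 4, 5, 6}, Ω }

Derivation:
Take S₀ = 𝒢 ∪ {∅, Ω} = { ∅, {2, 3, 5}, {1, 2, 4, 5}, {2, 3, 4, 6}, Ω }.
Step 1 adds 5:
  {1, 5}  = ᶜ of {2, 3, 4, 6}
  {3, 6}  = ᶜ of {1, 2, 4, 5}
  {1, 4, 6}  = ᶜ of {2, 3, 5}
  {1, 2, 3, 4, 5}  = {2, 3, 5} ∪ {1, 2, 4, 5}
  {2, 3, 4, 5, 6}  = {2, 3, 5} ∪ {2, 3, 4, 6}
Step 2: +9 →
  {1}  = ᶜ of {2, 3, 4, 5, 6}
  {6}  = ᶜ of {1, 2, 3, 4, 5}
  {1, 2, 3, 5}  = {2, 3, 5} ∪ {1, 5}
  {1, 3, 4, 6}  = {1, 4, 6} ∪ {3, 6}
  {1, 3, 5, 6}  = {3, 6} ∪ {1, 5}
  {1, 4, 5, 6}  = {1, 4, 6} ∪ {1, 5}
  {2, 3, 5, 6}  = {2, 3, 5} ∪ {3, 6}
  {1, 2, 3, 4, 6}  = {1, 4, 6} ∪ {2, 3, 4, 6}
  {1, 2, 4, 5, 6}  = {1, 4, 6} ∪ {1, 2, 4, 5}
Step 3: +12 →
  {3}  = ᶜ of {1, 2, 4, 5, 6}
  {5}  = ᶜ of {1, 2, 3, 4, 6}
  {1, 4}  = ᶜ of {2, 3, 5, 6}
  {1, 6}  = {6} ∪ {1}
  {2, 3}  = ᶜ of {1, 4, 5, 6}
  {2, 4}  = ᶜ of {1, 3, 5, 6}
  {2, 5}  = ᶜ of {1, 3, 4, 6}
  {4, 6}  = ᶜ of {1, 2, 3, 5}
  {1, 3, 6}  = {3, 6} ∪ {1}
  {1, 5, 6}  = {1, 5} ∪ {6}
  {1, 2, 3, 5, 6}  = {1, 5} ∪ {2, 3, 5, 6}
  {1, 3, 4, 5, 6}  = {1, 4, 5, 6} ∪ {1, 3, 4, 6}
Step 4 adds 25:
  {2}  = ᶜ of {1, 3, 4, 5, 6}
  {4}  = ᶜ of {1, 2, 3, 5, 6}
  {1, 3}  = {3} ∪ {1}
  {3, 5}  = {5} ∪ {3}
  {5, 6}  = {6} ∪ {5}
  {1, 2, 3}  = {2, 3} ∪ {1}
  {1, 2, 4}  = {1, 4} ∪ {2, 4}
  {1, 2, 5}  = {2, 5} ∪ {1, 5}
  {1, 3, 4}  = {3} ∪ {1, 4}
  {1, 3, 5}  = {3} ∪ {1, 5}
  {1, 4, 5}  = {5} ∪ {1, 4}
  {2, 3, 4}  = ᶜ of {1, 5, 6}
  {2, 3, 6}  = {6} ∪ {2, 3}
  {2, 4, 5}  = ᶜ of {1, 3, 6}
  {2, 4, 6}  = {6} ∪ {2, 4}
  {2, 5, 6}  = {2, 5} ∪ {6}
  {3, 4, 6}  = {3} ∪ {4, 6}
  {3, 5, 6}  = {5} ∪ {3, 6}
  {4, 5, 6}  = {5} ∪ {4, 6}
  {1, 2, 3, 4}  = {2, 3} ∪ {1, 4}
  {1, 2, 3, 6}  = {1, 3, 6} ∪ {2, 3}
  {1, 2, 4, 6}  = {1, 6} ∪ {2, 4}
  {1, 2, 5, 6}  = {2, 5} ∪ {1, 6}
  {2, 3, 4, 5}  = ᶜ of {1, 6}
  {2, 4, 5, 6}  = {2, 5} ∪ {4, 6}
Step 5 (8 new):
  {1, 2}  = {2} ∪ {1}
  {2, 6}  = {2} ∪ {6}
  {3, 4}  = ᶜ of {1, 2, 5, 6}
  {4, 5}  = ᶜ of {1, 2, 3, 6}
  {1, 2, 6}  = {1, 6} ∪ {2}
  {3, 4, 5}  = {3, 5} ∪ {4}
  {1, 3, 4, 5}  = {1, 3, 5} ∪ {4}
  {3, 4, 5, 6}  = {3, 5} ∪ {4, 5, 6}
Step 6: no new sets; the family is a σ-algebra.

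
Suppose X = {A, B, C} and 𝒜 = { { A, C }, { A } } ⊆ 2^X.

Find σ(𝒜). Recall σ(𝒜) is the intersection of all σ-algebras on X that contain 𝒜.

σ(𝒜) (8 sets): { {  }, { A }, { B }, { C }, { A, B }, { A, C }, { B, C }, X }

Derivation:
Begin from { {  }, { A }, { A, C }, X } (that is, 𝒜 plus ∅ and X).
Pass 1: +2 →
  { B }  = complement { A, C }
  { B, C }  = complement { A }
  — 6 sets.
Pass 2: +1 →
  { A, B }  = { B } ∪ { A }
  — 7 sets.
Pass 3 adds 1:
  { C }  = complement { A, B }
  — 8 sets.
Pass 4: no new sets; the family is a σ-algebra.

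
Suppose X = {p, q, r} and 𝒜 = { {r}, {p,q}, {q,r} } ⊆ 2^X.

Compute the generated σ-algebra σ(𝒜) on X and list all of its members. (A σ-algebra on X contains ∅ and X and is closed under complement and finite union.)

σ(𝒜) = { {}, {p}, {q}, {r}, {p,q}, {p,r}, {q,r}, X }

Check:
Initial family (5 sets): { {}, {r}, {p,q}, {q,r}, X }.
Iteration 1. New:
  {p}  = ᶜ of {q,r}
  (now 6)
Iteration 2 adds 1:
  {p,r}  = {r} ∪ {p}
  (now 7)
Iteration 3. New:
  {q}  = ᶜ of {p,r}
  (now 8)
Iteration 4: stable.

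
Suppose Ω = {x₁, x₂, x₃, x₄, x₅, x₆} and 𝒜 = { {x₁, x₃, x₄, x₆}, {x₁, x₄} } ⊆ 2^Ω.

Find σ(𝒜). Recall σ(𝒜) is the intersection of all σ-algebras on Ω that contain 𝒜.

σ(𝒜) (8 sets): { ∅, {x₁, x₄}, {x₂, x₅}, {x₃, x₆}, {x₁, x₂, x₄, x₅}, {x₁, x₃, x₄, x₆}, {x₂, x₃, x₅, x₆}, Ω }

Derivation:
Take S₀ = 𝒜 ∪ {∅, Ω} = { ∅, {x₁, x₄}, {x₁, x₃, x₄, x₆}, Ω }.
Round 1: +2 →
  {x₂, x₅}  = complement {x₁, x₃, x₄, x₆}
  {x₂, x₃, x₅, x₆}  = complement {x₁, x₄}
Round 2 (1 new):
  {x₁, x₂, x₄, x₅}  = {x₂, x₅} ∪ {x₁, x₄}
Round 3: +1 →
  {x₃, x₆}  = complement {x₁, x₂, x₄, x₅}
After Round 4 the family is unchanged; done.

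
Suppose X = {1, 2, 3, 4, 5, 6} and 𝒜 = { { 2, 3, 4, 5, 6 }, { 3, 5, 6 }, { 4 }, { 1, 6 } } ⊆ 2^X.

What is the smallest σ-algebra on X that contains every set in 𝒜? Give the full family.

Answer: σ(𝒜) = { {}, { 1 }, { 2 }, { 4 }, { 6 }, { 1, 2 }, { 1, 4 }, { 1, 6 }, { 2, 4 }, { 2, 6 }, { 3, 5 }, { 4, 6 }, { 1, 2, 4 }, { 1, 2, 6 }, { 1, 3, 5 }, { 1, 4, 6 }, { 2, 3, 5 }, { 2, 4, 6 }, { 3, 4, 5 }, { 3, 5, 6 }, { 1, 2, 3, 5 }, { 1, 2, 4, 6 }, { 1, 3, 4, 5 }, { 1, 3, 5, 6 }, { 2, 3, 4, 5 }, { 2, 3, 5, 6 }, { 3, 4, 5, 6 }, { 1, 2, 3, 4, 5 }, { 1, 2, 3, 5, 6 }, { 1, 3, 4, 5, 6 }, { 2, 3, 4, 5, 6 }, X }

Check:
Begin from { {}, { 4 }, { 1, 6 }, { 3, 5, 6 }, { 2, 3, 4, 5, 6 }, X } (that is, 𝒜 plus ∅ and X).
Pass 1. New:
  { 1 }  = X∖{ 2, 3, 4, 5, 6 }
  { 1, 2, 4 }  = X∖{ 3, 5, 6 }
  { 1, 4, 6 }  = { 1, 6 } ∪ { 4 }
  { 1, 3, 5, 6 }  = { 3, 5, 6 } ∪ { 1, 6 }
  { 2, 3, 4, 5 }  = X∖{ 1, 6 }
  { 3, 4, 5, 6 }  = { 3, 5, 6 } ∪ { 4 }
  { 1, 2, 3, 5, 6 }  = X∖{ 4 }
  [13 total]
Pass 2 (7 new):
  { 1, 2 }  = X∖{ 3, 4, 5, 6 }
  { 1, 4 }  = { 4 } ∪ { 1 }
  { 2, 4 }  = X∖{ 1, 3, 5, 6 }
  { 2, 3, 5 }  = X∖{ 1, 4, 6 }
  { 1, 2, 4, 6 }  = { 1, 6 } ∪ { 1, 2, 4 }
  { 1, 2, 3, 4, 5 }  = { 2, 3, 4, 5 } ∪ { 1, 2, 4 }
  { 1, 3, 4, 5, 6 }  = { 1, 3, 5, 6 } ∪ { 3, 4, 5, 6 }
  [20 total]
Pass 3: 6 new —
  { 2 }  = X∖{ 1, 3, 4, 5, 6 }
  { 6 }  = X∖{ 1, 2, 3, 4, 5 }
  { 3, 5 }  = X∖{ 1, 2, 4, 6 }
  { 1, 2, 6 }  = { 1, 6 } ∪ { 1, 2 }
  { 1, 2, 3, 5 }  = { 1, 2 } ∪ { 2, 3, 5 }
  { 2, 3, 5, 6 }  = X∖{ 1, 4 }
  [26 total]
Pass 4. New:
  { 2, 6 }  = { 2 } ∪ { 6 }
  { 4, 6 }  = X∖{ 1, 2, 3, 5 }
  { 1, 3, 5 }  = { 1 } ∪ { 3, 5 }
  { 2, 4, 6 }  = { 6 } ∪ { 2, 4 }
  { 3, 4, 5 }  = X∖{ 1, 2, 6 }
  { 1, 3, 4, 5 }  = { 1, 4 } ∪ { 3, 5 }
  [32 total]
Pass 5: closed — nothing new.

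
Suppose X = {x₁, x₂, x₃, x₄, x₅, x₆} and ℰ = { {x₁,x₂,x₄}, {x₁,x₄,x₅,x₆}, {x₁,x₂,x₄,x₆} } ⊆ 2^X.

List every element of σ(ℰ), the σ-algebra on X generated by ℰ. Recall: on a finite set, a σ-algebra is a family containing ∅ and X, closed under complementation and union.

Take S₀ = ℰ ∪ {∅, X} = { {}, {x₁,x₂,x₄}, {x₁,x₂,x₄,x₆}, {x₁,x₄,x₅,x₆}, X }.
Round 1. New:
  {x₂,x₃}  = complement {x₁,x₄,x₅,x₆}
  {x₃,x₅}  = complement {x₁,x₂,x₄,x₆}
  {x₃,x₅,x₆}  = complement {x₁,x₂,x₄}
  {x₁,x₂,x₄,x₅,x₆}  = {x₁,x₂,x₄,x₆} ∪ {x₁,x₄,x₅,x₆}
  |family| = 9
Round 2. New:
  {x₃}  = complement {x₁,x₂,x₄,x₅,x₆}
  {x₂,x₃,x₅}  = {x₂,x₃} ∪ {x₃,x₅}
  {x₁,x₂,x₃,x₄}  = {x₁,x₂,x₄} ∪ {x₂,x₃}
  {x₂,x₃,x₅,x₆}  = {x₂,x₃} ∪ {x₃,x₅,x₆}
  {x₁,x₂,x₃,x₄,x₅}  = {x₁,x₂,x₄} ∪ {x₃,x₅}
  {x₁,x₂,x₃,x₄,x₆}  = {x₁,x₂,x₄,x₆} ∪ {x₂,x₃}
  {x₁,x₃,x₄,x₅,x₆}  = {x₁,x₄,x₅,x₆} ∪ {x₃,x₅,x₆}
  |family| = 16
Round 3: +6 →
  {x₂}  = complement {x₁,x₃,x₄,x₅,x₆}
  {x₅}  = complement {x₁,x₂,x₃,x₄,x₆}
  {x₆}  = complement {x₁,x₂,x₃,x₄,x₅}
  {x₁,x₄}  = complement {x₂,x₃,x₅,x₆}
  {x₅,x₆}  = complement {x₁,x₂,x₃,x₄}
  {x₁,x₄,x₆}  = complement {x₂,x₃,x₅}
  |family| = 22
Round 4. New:
  {x₂,x₅}  = {x₂} ∪ {x₅}
  {x₂,x₆}  = {x₂} ∪ {x₆}
  {x₃,x₆}  = {x₆} ∪ {x₃}
  {x₁,x₃,x₄}  = {x₃} ∪ {x₁,x₄}
  {x₁,x₄,x₅}  = {x₅} ∪ {x₁,x₄}
  {x₂,x₃,x₆}  = {x₆} ∪ {x₂,x₃}
  {x₂,x₅,x₆}  = {x₅,x₆} ∪ {x₂}
  {x₁,x₂,x₄,x₅}  = {x₁,x₂,x₄} ∪ {x₅}
  {x₁,x₃,x₄,x₅}  = {x₁,x₄} ∪ {x₃,x₅}
  {x₁,x₃,x₄,x₆}  = {x₁,x₄,x₆} ∪ {x₃}
  |family| = 32
Round 5: stable.

σ(ℰ) = { {}, {x₂}, {x₃}, {x₅}, {x₆}, {x₁,x₄}, {x₂,x₃}, {x₂,x₅}, {x₂,x₆}, {x₃,x₅}, {x₃,x₆}, {x₅,x₆}, {x₁,x₂,x₄}, {x₁,x₃,x₄}, {x₁,x₄,x₅}, {x₁,x₄,x₆}, {x₂,x₃,x₅}, {x₂,x₃,x₆}, {x₂,x₅,x₆}, {x₃,x₅,x₆}, {x₁,x₂,x₃,x₄}, {x₁,x₂,x₄,x₅}, {x₁,x₂,x₄,x₆}, {x₁,x₃,x₄,x₅}, {x₁,x₃,x₄,x₆}, {x₁,x₄,x₅,x₆}, {x₂,x₃,x₅,x₆}, {x₁,x₂,x₃,x₄,x₅}, {x₁,x₂,x₃,x₄,x₆}, {x₁,x₂,x₄,x₅,x₆}, {x₁,x₃,x₄,x₅,x₆}, X }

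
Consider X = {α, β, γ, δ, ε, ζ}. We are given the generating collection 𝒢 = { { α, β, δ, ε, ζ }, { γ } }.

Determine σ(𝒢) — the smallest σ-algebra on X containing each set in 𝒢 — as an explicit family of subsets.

Begin from { {}, { γ }, { α, β, δ, ε, ζ }, X } (that is, 𝒢 plus ∅ and X).
Round 1: closed — nothing new.

Therefore σ(𝒢) = { {}, { γ }, { α, β, δ, ε, ζ }, X } (|σ(𝒢)| = 4).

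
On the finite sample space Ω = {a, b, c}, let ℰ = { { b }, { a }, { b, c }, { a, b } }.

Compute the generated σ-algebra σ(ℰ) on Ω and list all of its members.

Initial family (6 sets): { ∅, { a }, { b }, { a, b }, { b, c }, Ω }.
Iteration 1. New:
  { c }  = complement { a, b }
  { a, c }  = complement { b }
  (now 8)
Iteration 2 adds nothing — fixpoint reached.

σ(ℰ) = { ∅, { a }, { b }, { c }, { a, b }, { a, c }, { b, c }, Ω }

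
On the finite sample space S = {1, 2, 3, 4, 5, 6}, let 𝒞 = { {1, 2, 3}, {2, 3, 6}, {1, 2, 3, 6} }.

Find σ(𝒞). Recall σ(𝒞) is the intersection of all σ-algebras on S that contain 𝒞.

Initial family (5 sets): { ∅, {1, 2, 3}, {2, 3, 6}, {1, 2, 3, 6}, S }.
Pass 1: 3 new —
  {4, 5}  = {1, 2, 3, 6}ᶜ
  {1, 4, 5}  = {2, 3, 6}ᶜ
  {4, 5, 6}  = {1, 2, 3}ᶜ
Pass 2 adds 3:
  {1, 4, 5, 6}  = {1, 4, 5} ∪ {4, 5, 6}
  {1, 2, 3, 4, 5}  = {1, 4, 5} ∪ {1, 2, 3}
  {2, 3, 4, 5, 6}  = {2, 3, 6} ∪ {4, 5}
Pass 3. New:
  {1}  = {2, 3, 4, 5, 6}ᶜ
  {6}  = {1, 2, 3, 4, 5}ᶜ
  {2, 3}  = {1, 4, 5, 6}ᶜ
Pass 4. New:
  {1, 6}  = {1} ∪ {6}
  {2, 3, 4, 5}  = {4, 5} ∪ {2, 3}
Pass 5: no new sets; the family is a σ-algebra.

Therefore σ(𝒞) = { ∅, {1}, {6}, {1, 6}, {2, 3}, {4, 5}, {1, 2, 3}, {1, 4, 5}, {2, 3, 6}, {4, 5, 6}, {1, 2, 3, 6}, {1, 4, 5, 6}, {2, 3, 4, 5}, {1, 2, 3, 4, 5}, {2, 3, 4, 5, 6}, S } (|σ(𝒞)| = 16).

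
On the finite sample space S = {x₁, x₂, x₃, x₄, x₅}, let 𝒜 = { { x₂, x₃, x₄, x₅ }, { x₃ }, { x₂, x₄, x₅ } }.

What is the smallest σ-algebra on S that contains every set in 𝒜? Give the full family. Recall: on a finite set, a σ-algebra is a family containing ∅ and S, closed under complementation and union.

|σ(𝒜)| = 8.  σ(𝒜) = { {  }, { x₁ }, { x₃ }, { x₁, x₃ }, { x₂, x₄, x₅ }, { x₁, x₂, x₄, x₅ }, { x₂, x₃, x₄, x₅ }, S }

Derivation:
Begin from { {  }, { x₃ }, { x₂, x₄, x₅ }, { x₂, x₃, x₄, x₅ }, S } (that is, 𝒜 plus ∅ and S).
Step 1. New:
  { x₁ }  = S∖{ x₂, x₃, x₄, x₅ }
  { x₁, x₃ }  = S∖{ x₂, x₄, x₅ }
  { x₁, x₂, x₄, x₅ }  = S∖{ x₃ }
Step 2: no new sets; the family is a σ-algebra.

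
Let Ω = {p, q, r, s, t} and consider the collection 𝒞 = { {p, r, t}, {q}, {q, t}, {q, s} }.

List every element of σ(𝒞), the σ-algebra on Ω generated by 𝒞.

σ(𝒞) = { ∅, {q}, {s}, {t}, {p, r}, {q, s}, {q, t}, {s, t}, {p, q, r}, {p, r, s}, {p, r, t}, {q, s, t}, {p, q, r, s}, {p, q, r, t}, {p, r, s, t}, Ω }

Working:
Seed the family with 𝒞 together with ∅ and Ω: { ∅, {q}, {q, s}, {q, t}, {p, r, t}, Ω }.
Step 1: 4 new —
  {p, r, s}  = complement {q, t}
  {q, s, t}  = {q, t} ∪ {q, s}
  {p, q, r, t}  = {q, t} ∪ {p, r, t}
  {p, r, s, t}  = complement {q}
  — 10 sets.
Step 2 adds 3:
  {s}  = complement {p, q, r, t}
  {p, r}  = complement {q, s, t}
  {p, q, r, s}  = {q} ∪ {p, r, s}
  — 13 sets.
Step 3: +2 →
  {t}  = complement {p, q, r, s}
  {p, q, r}  = {p, r} ∪ {q}
  — 15 sets.
Step 4 (1 new):
  {s, t}  = complement {p, q, r}
  — 16 sets.
Step 5: stable.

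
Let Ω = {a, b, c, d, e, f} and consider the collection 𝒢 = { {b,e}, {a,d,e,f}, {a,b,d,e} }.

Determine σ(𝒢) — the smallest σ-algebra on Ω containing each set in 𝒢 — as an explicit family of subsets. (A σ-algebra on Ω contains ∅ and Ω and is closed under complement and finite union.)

Answer: σ(𝒢) = { ∅, {b}, {c}, {e}, {f}, {a,d}, {b,c}, {b,e}, {b,f}, {c,e}, {c,f}, {e,f}, {a,b,d}, {a,c,d}, {a,d,e}, {a,d,f}, {b,c,e}, {b,c,f}, {b,e,f}, {c,e,f}, {a,b,c,d}, {a,b,d,e}, {a,b,d,f}, {a,c,d,e}, {a,c,d,f}, {a,d,e,f}, {b,c,e,f}, {a,b,c,d,e}, {a,b,c,d,f}, {a,b,d,e,f}, {a,c,d,e,f}, Ω }

Check:
Initial family (5 sets): { ∅, {b,e}, {a,b,d,e}, {a,d,e,f}, Ω }.
Step 1: +4 →
  {b,c}  = Ω∖{a,d,e,f}
  {c,f}  = Ω∖{a,b,d,e}
  {a,c,d,f}  = Ω∖{b,e}
  {a,b,d,e,f}  = {b,e} ∪ {a,d,e,f}
  |family| = 9
Step 2 adds 7:
  {c}  = Ω∖{a,b,d,e,f}
  {b,c,e}  = {b,e} ∪ {b,c}
  {b,c,f}  = {b,c} ∪ {c,f}
  {b,c,e,f}  = {b,e} ∪ {c,f}
  {a,b,c,d,e}  = {a,b,d,e} ∪ {b,c}
  {a,b,c,d,f}  = {b,c} ∪ {a,c,d,f}
  {a,c,d,e,f}  = {a,d,e,f} ∪ {c,f}
  |family| = 16
Step 3: 6 new —
  {b}  = Ω∖{a,c,d,e,f}
  {e}  = Ω∖{a,b,c,d,f}
  {f}  = Ω∖{a,b,c,d,e}
  {a,d}  = Ω∖{b,c,e,f}
  {a,d,e}  = Ω∖{b,c,f}
  {a,d,f}  = Ω∖{b,c,e}
  |family| = 22
Step 4: 10 new —
  {b,f}  = {b} ∪ {f}
  {c,e}  = {e} ∪ {c}
  {e,f}  = {f} ∪ {e}
  {a,b,d}  = {b} ∪ {a,d}
  {a,c,d}  = {c} ∪ {a,d}
  {b,e,f}  = {b,e} ∪ {f}
  {c,e,f}  = {e} ∪ {c,f}
  {a,b,c,d}  = {b,c} ∪ {a,d}
  {a,b,d,f}  = {b} ∪ {a,d,f}
  {a,c,d,e}  = {a,d,e} ∪ {c}
  |family| = 32
Step 5 adds nothing — fixpoint reached.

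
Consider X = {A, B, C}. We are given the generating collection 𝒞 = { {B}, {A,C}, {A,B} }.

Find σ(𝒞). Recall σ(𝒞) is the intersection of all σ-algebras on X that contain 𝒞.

Seed the family with 𝒞 together with ∅ and X: { {}, {B}, {A,B}, {A,C}, X }.
Pass 1 (1 new):
  {C}  = complement {A,B}
  (now 6)
Pass 2 adds 1:
  {B,C}  = {C} ∪ {B}
  (now 7)
Pass 3 (1 new):
  {A}  = complement {B,C}
  (now 8)
Pass 4: stable.

Hence σ(𝒞) has 8 members: { {}, {A}, {B}, {C}, {A,B}, {A,C}, {B,C}, X }.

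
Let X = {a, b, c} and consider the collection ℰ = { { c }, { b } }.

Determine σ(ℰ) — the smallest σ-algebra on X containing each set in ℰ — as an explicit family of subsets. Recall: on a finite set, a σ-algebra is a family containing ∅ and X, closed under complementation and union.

Start: ℰ ∪ {∅, X} = { {  }, { b }, { c }, X }.
Step 1: 3 new —
  { a, b }  = { c }ᶜ
  { a, c }  = { b }ᶜ
  { b, c }  = { c } ∪ { b }
  |family| = 7
Step 2 (1 new):
  { a }  = { b, c }ᶜ
  |family| = 8
Step 3 adds nothing — fixpoint reached.

|σ(ℰ)| = 8.  σ(ℰ) = { {  }, { a }, { b }, { c }, { a, b }, { a, c }, { b, c }, X }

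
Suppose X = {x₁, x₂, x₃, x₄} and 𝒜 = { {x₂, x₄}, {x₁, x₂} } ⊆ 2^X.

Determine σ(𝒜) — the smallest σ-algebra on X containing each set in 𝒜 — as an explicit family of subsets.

Answer: σ(𝒜) = { {}, {x₁}, {x₂}, {x₃}, {x₄}, {x₁, x₂}, {x₁, x₃}, {x₁, x₄}, {x₂, x₃}, {x₂, x₄}, {x₃, x₄}, {x₁, x₂, x₃}, {x₁, x₂, x₄}, {x₁, x₃, x₄}, {x₂, x₃, x₄}, X }

Trace:
Start: 𝒜 ∪ {∅, X} = { {}, {x₁, x₂}, {x₂, x₄}, X }.
Iteration 1: +3 →
  {x₁, x₃}  = {x₂, x₄}ᶜ
  {x₃, x₄}  = {x₁, x₂}ᶜ
  {x₁, x₂, x₄}  = {x₁, x₂} ∪ {x₂, x₄}
Iteration 2 (4 new):
  {x₃}  = {x₁, x₂, x₄}ᶜ
  {x₁, x₂, x₃}  = {x₁, x₂} ∪ {x₁, x₃}
  {x₁, x₃, x₄}  = {x₃, x₄} ∪ {x₁, x₃}
  {x₂, x₃, x₄}  = {x₃, x₄} ∪ {x₂, x₄}
Iteration 3. New:
  {x₁}  = {x₂, x₃, x₄}ᶜ
  {x₂}  = {x₁, x₃, x₄}ᶜ
  {x₄}  = {x₁, x₂, x₃}ᶜ
Iteration 4: +2 →
  {x₁, x₄}  = {x₄} ∪ {x₁}
  {x₂, x₃}  = {x₃} ∪ {x₂}
Iteration 5: already closed under ᶜ and ∪.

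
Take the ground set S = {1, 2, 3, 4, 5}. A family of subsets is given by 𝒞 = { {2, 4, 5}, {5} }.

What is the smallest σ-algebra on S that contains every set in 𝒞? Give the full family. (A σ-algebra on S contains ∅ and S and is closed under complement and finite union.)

Take S₀ = 𝒞 ∪ {∅, S} = { {}, {5}, {2, 4, 5}, S }.
Pass 1 adds 2:
  {1, 3}  = S∖{2, 4, 5}
  {1, 2, 3, 4}  = S∖{5}
  — 6 sets.
Pass 2: +1 →
  {1, 3, 5}  = {1, 3} ∪ {5}
  — 7 sets.
Pass 3 (1 new):
  {2, 4}  = S∖{1, 3, 5}
  — 8 sets.
Pass 4: stable.

σ(𝒞) = { {}, {5}, {1, 3}, {2, 4}, {1, 3, 5}, {2, 4, 5}, {1, 2, 3, 4}, S }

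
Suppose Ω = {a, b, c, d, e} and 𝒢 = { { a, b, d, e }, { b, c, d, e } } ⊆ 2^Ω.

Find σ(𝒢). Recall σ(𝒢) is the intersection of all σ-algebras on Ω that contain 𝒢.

Initial family (4 sets): { {  }, { a, b, d, e }, { b, c, d, e }, Ω }.
Round 1. New:
  { a }  = complement { b, c, d, e }
  { c }  = complement { a, b, d, e }
  (now 6)
Round 2. New:
  { a, c }  = { c } ∪ { a }
  (now 7)
Round 3: 1 new —
  { b, d, e }  = complement { a, c }
  (now 8)
Round 4: closed — nothing new.

|σ(𝒢)| = 8.  σ(𝒢) = { {  }, { a }, { c }, { a, c }, { b, d, e }, { a, b, d, e }, { b, c, d, e }, Ω }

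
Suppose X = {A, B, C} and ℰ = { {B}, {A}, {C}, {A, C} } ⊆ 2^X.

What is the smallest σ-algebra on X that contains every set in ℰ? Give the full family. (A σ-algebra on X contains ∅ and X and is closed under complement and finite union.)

Take S₀ = ℰ ∪ {∅, X} = { {}, {A}, {B}, {C}, {A, C}, X }.
Round 1: +2 →
  {A, B}  = ᶜ of {C}
  {B, C}  = ᶜ of {A}
  [8 total]
Round 2 adds nothing — fixpoint reached.

Therefore σ(ℰ) = { {}, {A}, {B}, {C}, {A, B}, {A, C}, {B, C}, X } (|σ(ℰ)| = 8).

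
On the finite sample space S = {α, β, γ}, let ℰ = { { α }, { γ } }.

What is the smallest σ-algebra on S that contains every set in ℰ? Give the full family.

Take S₀ = ℰ ∪ {∅, S} = { {  }, { α }, { γ }, S }.
Pass 1 (3 new):
  { α, β }  = complement { γ }
  { α, γ }  = { γ } ∪ { α }
  { β, γ }  = complement { α }
Pass 2. New:
  { β }  = complement { α, γ }
Pass 3: stable.

Therefore σ(ℰ) = { {  }, { α }, { β }, { γ }, { α, β }, { α, γ }, { β, γ }, S } (|σ(ℰ)| = 8).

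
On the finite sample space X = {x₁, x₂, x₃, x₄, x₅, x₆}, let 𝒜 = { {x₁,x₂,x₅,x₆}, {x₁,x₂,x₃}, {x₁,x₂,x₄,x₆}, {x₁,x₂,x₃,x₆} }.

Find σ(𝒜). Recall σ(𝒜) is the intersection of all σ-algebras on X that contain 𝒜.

Begin from { {}, {x₁,x₂,x₃}, {x₁,x₂,x₃,x₆}, {x₁,x₂,x₄,x₆}, {x₁,x₂,x₅,x₆}, X } (that is, 𝒜 plus ∅ and X).
Pass 1 adds 7:
  {x₃,x₄}  = {x₁,x₂,x₅,x₆}ᶜ
  {x₃,x₅}  = {x₁,x₂,x₄,x₆}ᶜ
  {x₄,x₅}  = {x₁,x₂,x₃,x₆}ᶜ
  {x₄,x₅,x₆}  = {x₁,x₂,x₃}ᶜ
  {x₁,x₂,x₃,x₄,x₆}  = {x₁,x₂,x₄,x₆} ∪ {x₁,x₂,x₃}
  {x₁,x₂,x₃,x₅,x₆}  = {x₁,x₂,x₃} ∪ {x₁,x₂,x₅,x₆}
  {x₁,x₂,x₄,x₅,x₆}  = {x₁,x₂,x₄,x₆} ∪ {x₁,x₂,x₅,x₆}
  — 13 sets.
Pass 2: +8 →
  {x₃}  = {x₁,x₂,x₄,x₅,x₆}ᶜ
  {x₄}  = {x₁,x₂,x₃,x₅,x₆}ᶜ
  {x₅}  = {x₁,x₂,x₃,x₄,x₆}ᶜ
  {x₃,x₄,x₅}  = {x₃,x₄} ∪ {x₄,x₅}
  {x₁,x₂,x₃,x₄}  = {x₃,x₄} ∪ {x₁,x₂,x₃}
  {x₁,x₂,x₃,x₅}  = {x₁,x₂,x₃} ∪ {x₃,x₅}
  {x₃,x₄,x₅,x₆}  = {x₃,x₄} ∪ {x₄,x₅,x₆}
  {x₁,x₂,x₃,x₄,x₅}  = {x₁,x₂,x₃} ∪ {x₄,x₅}
  — 21 sets.
Pass 3: 5 new —
  {x₆}  = {x₁,x₂,x₃,x₄,x₅}ᶜ
  {x₁,x₂}  = {x₃,x₄,x₅,x₆}ᶜ
  {x₄,x₆}  = {x₁,x₂,x₃,x₅}ᶜ
  {x₅,x₆}  = {x₁,x₂,x₃,x₄}ᶜ
  {x₁,x₂,x₆}  = {x₃,x₄,x₅}ᶜ
  — 26 sets.
Pass 4. New:
  {x₃,x₆}  = {x₆} ∪ {x₃}
  {x₁,x₂,x₄}  = {x₁,x₂} ∪ {x₄}
  {x₁,x₂,x₅}  = {x₁,x₂} ∪ {x₅}
  {x₃,x₄,x₆}  = {x₃,x₄} ∪ {x₆}
  {x₃,x₅,x₆}  = {x₅,x₆} ∪ {x₃}
  {x₁,x₂,x₄,x₅}  = {x₁,x₂} ∪ {x₄,x₅}
  — 32 sets.
Pass 5: no new sets; the family is a σ-algebra.

Hence σ(𝒜) has 32 members: { {}, {x₃}, {x₄}, {x₅}, {x₆}, {x₁,x₂}, {x₃,x₄}, {x₃,x₅}, {x₃,x₆}, {x₄,x₅}, {x₄,x₆}, {x₅,x₆}, {x₁,x₂,x₃}, {x₁,x₂,x₄}, {x₁,x₂,x₅}, {x₁,x₂,x₆}, {x₃,x₄,x₅}, {x₃,x₄,x₆}, {x₃,x₅,x₆}, {x₄,x₅,x₆}, {x₁,x₂,x₃,x₄}, {x₁,x₂,x₃,x₅}, {x₁,x₂,x₃,x₆}, {x₁,x₂,x₄,x₅}, {x₁,x₂,x₄,x₆}, {x₁,x₂,x₅,x₆}, {x₃,x₄,x₅,x₆}, {x₁,x₂,x₃,x₄,x₅}, {x₁,x₂,x₃,x₄,x₆}, {x₁,x₂,x₃,x₅,x₆}, {x₁,x₂,x₄,x₅,x₆}, X }.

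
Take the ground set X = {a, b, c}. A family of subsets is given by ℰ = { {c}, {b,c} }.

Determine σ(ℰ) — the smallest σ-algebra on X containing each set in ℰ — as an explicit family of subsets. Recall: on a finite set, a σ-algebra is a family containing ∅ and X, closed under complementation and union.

Take S₀ = ℰ ∪ {∅, X} = { ∅, {c}, {b,c}, X }.
Iteration 1: 2 new —
  {a}  = complement {b,c}
  {a,b}  = complement {c}
  (now 6)
Iteration 2: +1 →
  {a,c}  = {c} ∪ {a}
  (now 7)
Iteration 3. New:
  {b}  = complement {a,c}
  (now 8)
Iteration 4: no new sets; the family is a σ-algebra.

|σ(ℰ)| = 8.  σ(ℰ) = { ∅, {a}, {b}, {c}, {a,b}, {a,c}, {b,c}, X }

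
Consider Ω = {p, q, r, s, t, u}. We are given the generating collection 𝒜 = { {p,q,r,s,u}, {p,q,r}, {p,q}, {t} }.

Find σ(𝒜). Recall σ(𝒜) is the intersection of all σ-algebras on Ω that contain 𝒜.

Take S₀ = 𝒜 ∪ {∅, Ω} = { ∅, {t}, {p,q}, {p,q,r}, {p,q,r,s,u}, Ω }.
Step 1 adds 4:
  {p,q,t}  = {p,q} ∪ {t}
  {s,t,u}  = complement {p,q,r}
  {p,q,r,t}  = {p,q,r} ∪ {t}
  {r,s,t,u}  = complement {p,q}
Step 2 (3 new):
  {s,u}  = complement {p,q,r,t}
  {r,s,u}  = complement {p,q,t}
  {p,q,s,t,u}  = {p,q} ∪ {s,t,u}
Step 3 adds 2:
  {r}  = complement {p,q,s,t,u}
  {p,q,s,u}  = {p,q} ∪ {s,u}
Step 4 adds 1:
  {r,t}  = complement {p,q,s,u}
Step 5: no new sets; the family is a σ-algebra.

|σ(𝒜)| = 16.  σ(𝒜) = { ∅, {r}, {t}, {p,q}, {r,t}, {s,u}, {p,q,r}, {p,q,t}, {r,s,u}, {s,t,u}, {p,q,r,t}, {p,q,s,u}, {r,s,t,u}, {p,q,r,s,u}, {p,q,s,t,u}, Ω }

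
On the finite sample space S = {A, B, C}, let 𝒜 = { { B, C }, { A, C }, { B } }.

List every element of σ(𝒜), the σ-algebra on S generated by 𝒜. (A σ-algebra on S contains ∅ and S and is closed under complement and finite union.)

Initial family (5 sets): { ∅, { B }, { A, C }, { B, C }, S }.
Round 1: 1 new —
  { A }  = S∖{ B, C }
  — 6 sets.
Round 2: +1 →
  { A, B }  = { B } ∪ { A }
  — 7 sets.
Round 3. New:
  { C }  = S∖{ A, B }
  — 8 sets.
Round 4: closed — nothing new.

σ(𝒜) = { ∅, { A }, { B }, { C }, { A, B }, { A, C }, { B, C }, S }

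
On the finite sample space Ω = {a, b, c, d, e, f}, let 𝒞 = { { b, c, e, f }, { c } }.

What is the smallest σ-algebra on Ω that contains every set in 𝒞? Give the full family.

Initial family (4 sets): { {  }, { c }, { b, c, e, f }, Ω }.
Step 1: +2 →
  { a, d }  = Ω∖{ b, c, e, f }
  { a, b, d, e, f }  = Ω∖{ c }
Step 2: 1 new —
  { a, c, d }  = { c } ∪ { a, d }
Step 3. New:
  { b, e, f }  = Ω∖{ a, c, d }
Step 4: no new sets; the family is a σ-algebra.

Hence σ(𝒞) has 8 members: { {  }, { c }, { a, d }, { a, c, d }, { b, e, f }, { b, c, e, f }, { a, b, d, e, f }, Ω }.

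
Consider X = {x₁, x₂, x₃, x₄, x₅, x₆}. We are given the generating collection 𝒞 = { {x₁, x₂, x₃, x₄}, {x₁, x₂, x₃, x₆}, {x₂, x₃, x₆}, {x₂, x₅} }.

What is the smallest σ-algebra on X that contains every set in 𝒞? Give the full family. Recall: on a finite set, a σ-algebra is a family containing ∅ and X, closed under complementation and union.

σ(𝒞) = { {}, {x₁}, {x₂}, {x₃}, {x₄}, {x₅}, {x₆}, {x₁, x₂}, {x₁, x₃}, {x₁, x₄}, {x₁, x₅}, {x₁, x₆}, {x₂, x₃}, {x₂, x₄}, {x₂, x₅}, {x₂, x₆}, {x₃, x₄}, {x₃, x₅}, {x₃, x₆}, {x₄, x₅}, {x₄, x₆}, {x₅, x₆}, {x₁, x₂, x₃}, {x₁, x₂, x₄}, {x₁, x₂, x₅}, {x₁, x₂, x₆}, {x₁, x₃, x₄}, {x₁, x₃, x₅}, {x₁, x₃, x₆}, {x₁, x₄, x₅}, {x₁, x₄, x₆}, {x₁, x₅, x₆}, {x₂, x₃, x₄}, {x₂, x₃, x₅}, {x₂, x₃, x₆}, {x₂, x₄, x₅}, {x₂, x₄, x₆}, {x₂, x₅, x₆}, {x₃, x₄, x₅}, {x₃, x₄, x₆}, {x₃, x₅, x₆}, {x₄, x₅, x₆}, {x₁, x₂, x₃, x₄}, {x₁, x₂, x₃, x₅}, {x₁, x₂, x₃, x₆}, {x₁, x₂, x₄, x₅}, {x₁, x₂, x₄, x₆}, {x₁, x₂, x₅, x₆}, {x₁, x₃, x₄, x₅}, {x₁, x₃, x₄, x₆}, {x₁, x₃, x₅, x₆}, {x₁, x₄, x₅, x₆}, {x₂, x₃, x₄, x₅}, {x₂, x₃, x₄, x₆}, {x₂, x₃, x₅, x₆}, {x₂, x₄, x₅, x₆}, {x₃, x₄, x₅, x₆}, {x₁, x₂, x₃, x₄, x₅}, {x₁, x₂, x₃, x₄, x₆}, {x₁, x₂, x₃, x₅, x₆}, {x₁, x₂, x₄, x₅, x₆}, {x₁, x₃, x₄, x₅, x₆}, {x₂, x₃, x₄, x₅, x₆}, X }

Check:
Initial family (6 sets): { {}, {x₂, x₅}, {x₂, x₃, x₆}, {x₁, x₂, x₃, x₄}, {x₁, x₂, x₃, x₆}, X }.
Iteration 1: 8 new —
  {x₄, x₅}  = ᶜ of {x₁, x₂, x₃, x₆}
  {x₅, x₆}  = ᶜ of {x₁, x₂, x₃, x₄}
  {x₁, x₄, x₅}  = ᶜ of {x₂, x₃, x₆}
  {x₁, x₃, x₄, x₆}  = ᶜ of {x₂, x₅}
  {x₂, x₃, x₅, x₆}  = {x₂, x₅} ∪ {x₂, x₃, x₆}
  {x₁, x₂, x₃, x₄, x₅}  = {x₂, x₅} ∪ {x₁, x₂, x₃, x₄}
  {x₁, x₂, x₃, x₄, x₆}  = {x₂, x₃, x₆} ∪ {x₁, x₂, x₃, x₄}
  {x₁, x₂, x₃, x₅, x₆}  = {x₂, x₅} ∪ {x₁, x₂, x₃, x₆}
  (now 14)
Iteration 2: 11 new —
  {x₄}  = ᶜ of {x₁, x₂, x₃, x₅, x₆}
  {x₅}  = ᶜ of {x₁, x₂, x₃, x₄, x₆}
  {x₆}  = ᶜ of {x₁, x₂, x₃, x₄, x₅}
  {x₁, x₄}  = ᶜ of {x₂, x₃, x₅, x₆}
  {x₂, x₄, x₅}  = {x₂, x₅} ∪ {x₄, x₅}
  {x₂, x₅, x₆}  = {x₂, x₅} ∪ {x₅, x₆}
  {x₄, x₅, x₆}  = {x₅, x₆} ∪ {x₄, x₅}
  {x₁, x₂, x₄, x₅}  = {x₁, x₄, x₅} ∪ {x₂, x₅}
  {x₁, x₄, x₅, x₆}  = {x₁, x₄, x₅} ∪ {x₅, x₆}
  {x₁, x₃, x₄, x₅, x₆}  = {x₁, x₄, x₅} ∪ {x₁, x₃, x₄, x₆}
  {x₂, x₃, x₄, x₅, x₆}  = {x₂, x₃, x₆} ∪ {x₄, x₅}
  (now 25)
Iteration 3: 12 new —
  {x₁}  = ᶜ of {x₂, x₃, x₄, x₅, x₆}
  {x₂}  = ᶜ of {x₁, x₃, x₄, x₅, x₆}
  {x₂, x₃}  = ᶜ of {x₁, x₄, x₅, x₆}
  {x₃, x₆}  = ᶜ of {x₁, x₂, x₄, x₅}
  {x₄, x₆}  = {x₆} ∪ {x₄}
  {x₁, x₂, x₃}  = ᶜ of {x₄, x₅, x₆}
  {x₁, x₃, x₄}  = ᶜ of {x₂, x₅, x₆}
  {x₁, x₃, x₆}  = ᶜ of {x₂, x₄, x₅}
  {x₁, x₄, x₆}  = {x₁, x₄} ∪ {x₆}
  {x₂, x₃, x₄, x₆}  = {x₂, x₃, x₆} ∪ {x₄}
  {x₂, x₄, x₅, x₆}  = {x₂, x₅} ∪ {x₄, x₅, x₆}
  {x₁, x₂, x₄, x₅, x₆}  = {x₂, x₅} ∪ {x₁, x₄, x₅, x₆}
  (now 37)
Iteration 4 (22 new):
  {x₃}  = ᶜ of {x₁, x₂, x₄, x₅, x₆}
  {x₁, x₂}  = {x₁} ∪ {x₂}
  {x₁, x₃}  = ᶜ of {x₂, x₄, x₅, x₆}
  {x₁, x₅}  = ᶜ of {x₂, x₃, x₄, x₆}
  {x₁, x₆}  = {x₁} ∪ {x₆}
  {x₂, x₄}  = {x₂} ∪ {x₄}
  {x₂, x₆}  = {x₂} ∪ {x₆}
  {x₁, x₂, x₄}  = {x₂} ∪ {x₁, x₄}
  {x₁, x₂, x₅}  = {x₂, x₅} ∪ {x₁}
  {x₁, x₅, x₆}  = {x₅, x₆} ∪ {x₁}
  {x₂, x₃, x₄}  = {x₂, x₃} ∪ {x₄}
  {x₂, x₃, x₅}  = ᶜ of {x₁, x₄, x₆}
  {x₂, x₄, x₆}  = {x₂} ∪ {x₄, x₆}
  {x₃, x₄, x₆}  = {x₃, x₆} ∪ {x₄}
  {x₃, x₅, x₆}  = {x₅, x₆} ∪ {x₃, x₆}
  {x₁, x₂, x₃, x₅}  = ᶜ of {x₄, x₆}
  {x₁, x₂, x₄, x₆}  = {x₂} ∪ {x₁, x₄, x₆}
  {x₁, x₂, x₅, x₆}  = {x₁} ∪ {x₂, x₅, x₆}
  {x₁, x₃, x₄, x₅}  = {x₁, x₄, x₅} ∪ {x₁, x₃, x₄}
  {x₁, x₃, x₅, x₆}  = {x₅, x₆} ∪ {x₁, x₃, x₆}
  {x₂, x₃, x₄, x₅}  = {x₄, x₅} ∪ {x₂, x₃}
  {x₃, x₄, x₅, x₆}  = {x₄, x₅} ∪ {x₃, x₆}
  (now 59)
Iteration 5 (5 new):
  {x₃, x₄}  = ᶜ of {x₁, x₂, x₅, x₆}
  {x₃, x₅}  = ᶜ of {x₁, x₂, x₄, x₆}
  {x₁, x₂, x₆}  = {x₁, x₆} ∪ {x₂}
  {x₁, x₃, x₅}  = ᶜ of {x₂, x₄, x₆}
  {x₃, x₄, x₅}  = {x₄, x₅} ∪ {x₃}
  (now 64)
After Iteration 6 the family is unchanged; done.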